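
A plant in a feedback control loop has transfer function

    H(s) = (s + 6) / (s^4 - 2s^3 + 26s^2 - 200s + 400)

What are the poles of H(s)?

The poles are the roots of the denominator s^4 - 2s^3 + 26s^2 - 200s + 400 = 0.
No real roots exist; factor into two real quadratics: (s^2 - 6s + 10)(s^2 + 4s + 40) = 0.
Each quadratic gives a conjugate pair via the quadratic formula.

s = 3 + j, 3 - j, -2 + 6j, -2 - 6j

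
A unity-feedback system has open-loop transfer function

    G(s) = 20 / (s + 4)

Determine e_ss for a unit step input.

e_ss = 0.1667

G(s) has no poles at the origin.
This is a Type 0 system. Kp = lim_{s→0} G(s) = 20/4 = 5.
e_ss = 1/(1 + Kp) = 1/(1 + 5) = 1/6 ≈ 0.1667.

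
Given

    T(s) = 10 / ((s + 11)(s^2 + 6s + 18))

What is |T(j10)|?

|T(j10)| ≈ 0.006620

Substitute s = j10: numerator = 10, denominator = -1502 - j160.
|T(j10)| = |10| / |-1502 - j160| = 10 / 1510.5 ≈ 0.006620.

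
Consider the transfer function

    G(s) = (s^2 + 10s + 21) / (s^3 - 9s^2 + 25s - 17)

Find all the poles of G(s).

The poles are the roots of the denominator s^3 - 9s^2 + 25s - 17 = 0.
Trying s = 1: the polynomial evaluates to 0, so (s - 1) is a factor.
Dividing out leaves s^2 - 8s + 17 = 0.
The quadratic formula then gives s = 4 ± 1j.

s = 4 ± j, 1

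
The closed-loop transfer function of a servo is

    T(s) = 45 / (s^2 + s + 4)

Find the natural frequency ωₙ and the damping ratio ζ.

ωₙ = 2 rad/s, ζ = 0.25

Compare the denominator to the standard form s^2 + 2ζωₙs + ωₙ².
ωₙ² = 4, so ωₙ = 2 rad/s.
2ζωₙ = 1, so ζ = 1/(2·2) = 0.25.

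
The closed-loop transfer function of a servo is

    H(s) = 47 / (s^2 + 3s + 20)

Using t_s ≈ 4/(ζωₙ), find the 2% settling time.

t_s ≈ 2.667 s

Comparing s^2 + 3s + 20 to s^2 + 2ζωₙs + ωₙ²: ωₙ = √20 ≈ 4.472 rad/s and ζ = 3/(2·√20) ≈ 0.3354.
ζωₙ = 3/2 = 1.5, so t_s ≈ 4/(ζωₙ) = 4/1.5 ≈ 2.667 s.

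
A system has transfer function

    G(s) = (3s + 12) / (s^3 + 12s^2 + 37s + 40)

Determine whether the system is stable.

The denominator s^3 + 12s^2 + 37s + 40 factors as (s^2 + 4s + 5)(s + 8), giving poles at s = -2 + j, -2 - j, -8.
Since all poles lie strictly in the left half-plane, the system is stable.

stable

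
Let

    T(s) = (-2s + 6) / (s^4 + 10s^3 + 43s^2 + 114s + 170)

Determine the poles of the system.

s = -1 + 3j, -1 - 3j, -4 + j, -4 - j

The poles are the roots of the denominator s^4 + 10s^3 + 43s^2 + 114s + 170 = 0.
No real roots exist; factor into two real quadratics: (s^2 + 2s + 10)(s^2 + 8s + 17) = 0.
Each quadratic gives a conjugate pair via the quadratic formula.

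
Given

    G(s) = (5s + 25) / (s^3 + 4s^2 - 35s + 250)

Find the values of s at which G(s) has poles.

The poles are the roots of the denominator s^3 + 4s^2 - 35s + 250 = 0.
Trying s = -10: the polynomial evaluates to 0, so (s + 10) is a factor.
Dividing out leaves s^2 - 6s + 25 = 0.
The quadratic formula then gives s = 3 ± 4j.

s = 3 ± 4j, -10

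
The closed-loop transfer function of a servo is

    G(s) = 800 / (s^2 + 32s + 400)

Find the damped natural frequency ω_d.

Comparing s^2 + 32s + 400 to s^2 + 2ζωₙs + ωₙ²: ωₙ = 20 rad/s and ζ = 32/(2·20) = 0.8.
ζωₙ = 32/2 = 16, so ω_d = ωₙ√(1−ζ²) = √(ωₙ² − (ζωₙ)²) = √(400 − 16²) = √144 = 12 rad/s.

ω_d = 12 rad/s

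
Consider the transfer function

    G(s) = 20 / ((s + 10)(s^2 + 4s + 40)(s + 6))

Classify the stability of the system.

The poles can be read from the denominator factors: s = -10, -2 ± 6j, -6.
Since all poles lie strictly in the left half-plane, the system is stable.

stable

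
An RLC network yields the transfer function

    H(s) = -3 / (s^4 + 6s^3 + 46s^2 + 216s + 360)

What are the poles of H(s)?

The poles are the roots of the denominator s^4 + 6s^3 + 46s^2 + 216s + 360 = 0.
No real roots exist; factor into two real quadratics: (s^2 + 36)(s^2 + 6s + 10) = 0.
Each quadratic gives a conjugate pair via the quadratic formula.

s = 6j, -6j, -3 + j, -3 - j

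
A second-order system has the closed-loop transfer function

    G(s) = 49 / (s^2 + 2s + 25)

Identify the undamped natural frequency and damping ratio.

ωₙ = 5 rad/s, ζ = 0.2

Compare the denominator to the standard form s^2 + 2ζωₙs + ωₙ².
ωₙ² = 25, so ωₙ = 5 rad/s.
2ζωₙ = 2, so ζ = 2/(2·5) = 0.2.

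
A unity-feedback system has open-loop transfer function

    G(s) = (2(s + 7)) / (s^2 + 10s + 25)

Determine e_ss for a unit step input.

G(s) has no poles at the origin.
This is a Type 0 system. Kp = lim_{s→0} G(s) = 14/25.
e_ss = 1/(1 + Kp) = 1/(1 + 14/25) = 25/39 ≈ 0.6410.

e_ss = 0.6410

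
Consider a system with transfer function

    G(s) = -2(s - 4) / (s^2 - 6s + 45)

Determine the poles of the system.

The poles are the roots of the denominator s^2 - 6s + 45 = 0.
Using the quadratic formula: s = (6 ± √(-144))/2 = 3 ± 6j.

s = 3 + 6j, 3 - 6j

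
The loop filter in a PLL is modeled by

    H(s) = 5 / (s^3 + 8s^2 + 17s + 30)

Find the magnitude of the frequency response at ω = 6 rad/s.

Substitute s = j6: numerator = 5, denominator = -258 - j114.
|H(j6)| = |5| / |-258 - j114| = 5 / 282.06 ≈ 0.01773.

|H(j6)| ≈ 0.01773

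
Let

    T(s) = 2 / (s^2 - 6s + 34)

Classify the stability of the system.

unstable

The denominator s^2 - 6s + 34 factors as (s^2 - 6s + 34), giving poles at s = 3 + 5j, 3 - 5j.
Since the pole(s) at s = 3 ± 5j lie in the right half-plane, the system is unstable.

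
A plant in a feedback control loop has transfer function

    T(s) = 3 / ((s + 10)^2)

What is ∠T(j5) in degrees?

At s = j5: numerator = 3, denominator = 75 + j100.
∠T = ∠num − ∠den = 0° − (53.130°) = -53.13°.

∠T(j5) ≈ -53.13°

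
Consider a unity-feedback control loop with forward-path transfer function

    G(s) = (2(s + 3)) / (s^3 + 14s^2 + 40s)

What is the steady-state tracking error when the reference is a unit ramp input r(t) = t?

G(s) has one pole at the origin.
This is a Type 1 system. Kv = lim_{s→0} s·G(s) = 6/40 = 3/20.
e_ss = 1/Kv = 1/(3/20) = 20/3 ≈ 6.667.

e_ss = 6.667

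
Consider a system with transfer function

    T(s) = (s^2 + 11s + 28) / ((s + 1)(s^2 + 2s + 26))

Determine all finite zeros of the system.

Set the numerator to zero: s^2 + 11s + 28 = 0.
Factoring: (s + 4)(s + 7) = 0.

s = -4, -7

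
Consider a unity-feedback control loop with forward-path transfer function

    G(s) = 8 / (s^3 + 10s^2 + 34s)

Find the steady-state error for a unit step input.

G(s) has one pole at the origin.
This is a Type 1 system; for a step input the steady-state error is zero.

e_ss = 0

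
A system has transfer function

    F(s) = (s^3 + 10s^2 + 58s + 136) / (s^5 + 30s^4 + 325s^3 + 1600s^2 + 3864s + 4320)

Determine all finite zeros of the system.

s = -3 ± 5j, -4

Set the numerator to zero: s^3 + 10s^2 + 58s + 136 = 0.
Factoring: (s^2 + 6s + 34)(s + 4) = 0.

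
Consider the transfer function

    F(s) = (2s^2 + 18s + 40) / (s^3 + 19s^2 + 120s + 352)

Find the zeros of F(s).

Set the numerator to zero: 2s^2 + 18s + 40 = 0, i.e. 2·(s^2 + 9s + 20) = 0.
Factoring: (s + 5)(s + 4) = 0.

s = -5, -4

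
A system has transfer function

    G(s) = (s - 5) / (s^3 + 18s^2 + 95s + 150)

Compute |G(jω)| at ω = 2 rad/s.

|G(j2)| ≈ 0.02720

Substitute s = j2: numerator = -5 + j2, denominator = 78 + j182.
|G(j2)| = |-5 + j2| / |78 + j182| = 5.3852 / 198.01 ≈ 0.02720.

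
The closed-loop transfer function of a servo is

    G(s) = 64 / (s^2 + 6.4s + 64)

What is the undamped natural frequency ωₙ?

ωₙ = 8 rad/s

Compare the denominator to the standard form s^2 + 2ζωₙs + ωₙ².
ωₙ² = 64, so ωₙ = 8 rad/s.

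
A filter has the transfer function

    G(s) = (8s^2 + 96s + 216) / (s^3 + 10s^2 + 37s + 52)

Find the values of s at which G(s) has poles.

The poles are the roots of the denominator s^3 + 10s^2 + 37s + 52 = 0.
Trying s = -4: the polynomial evaluates to 0, so (s + 4) is a factor.
Dividing out leaves s^2 + 6s + 13 = 0.
The quadratic formula then gives s = -3 ± 2j.

s = -3 + 2j, -3 - 2j, -4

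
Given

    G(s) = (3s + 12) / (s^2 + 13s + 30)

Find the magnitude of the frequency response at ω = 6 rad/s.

|G(j6)| ≈ 0.2765

Substitute s = j6: numerator = 12 + j18, denominator = -6 + j78.
|G(j6)| = |12 + j18| / |-6 + j78| = 21.633 / 78.230 ≈ 0.2765.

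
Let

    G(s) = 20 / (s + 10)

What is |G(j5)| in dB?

Substitute s = j5: numerator = 20, denominator = 10 + j5.
|G(j5)| = |20| / |10 + j5| = 20 / 11.180 ≈ 1.789.
In decibels: 20·log₁₀(1.789) ≈ 5.05 dB.

|G(j5)|_dB ≈ 5.05 dB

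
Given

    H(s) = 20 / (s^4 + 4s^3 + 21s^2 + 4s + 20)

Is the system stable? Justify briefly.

The denominator s^4 + 4s^3 + 21s^2 + 4s + 20 factors as (s^2 + 1)(s^2 + 4s + 20), giving poles at s = ±j, -2 ± 4j.
Since the simple pole(s) at s = j, -j lie on the jω-axis with none in the right half-plane, the system is marginally stable.

marginally stable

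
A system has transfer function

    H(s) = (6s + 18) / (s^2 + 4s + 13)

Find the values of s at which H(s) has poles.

The poles are the roots of the denominator s^2 + 4s + 13 = 0.
Using the quadratic formula: s = (-4 ± √(-36))/2 = -2 ± 3j.

s = -2 + 3j, -2 - 3j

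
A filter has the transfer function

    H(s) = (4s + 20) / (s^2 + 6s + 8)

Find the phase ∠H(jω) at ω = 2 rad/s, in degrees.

At s = j2: numerator = 20 + j8, denominator = 4 + j12.
∠H = ∠num − ∠den = 21.801° − (71.565°) = -49.76°.

∠H(j2) ≈ -49.76°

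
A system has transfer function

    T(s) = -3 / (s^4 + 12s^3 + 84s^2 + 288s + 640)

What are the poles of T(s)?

The poles are the roots of the denominator s^4 + 12s^3 + 84s^2 + 288s + 640 = 0.
No real roots exist; factor into two real quadratics: (s^2 + 8s + 32)(s^2 + 4s + 20) = 0.
Each quadratic gives a conjugate pair via the quadratic formula.

s = -4 ± 4j, -2 ± 4j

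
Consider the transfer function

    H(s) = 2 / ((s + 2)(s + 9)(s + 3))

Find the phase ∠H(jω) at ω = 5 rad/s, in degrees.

∠H(j5) ≈ -156.3°

At s = j5: numerator = 2, denominator = -296 + j130.
∠H = ∠num − ∠den = 0° − (156.29°) = -156.3°.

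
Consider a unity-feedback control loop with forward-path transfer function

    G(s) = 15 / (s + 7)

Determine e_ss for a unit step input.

G(s) has no poles at the origin.
This is a Type 0 system. Kp = lim_{s→0} G(s) = 15/7.
e_ss = 1/(1 + Kp) = 1/(1 + 15/7) = 7/22 ≈ 0.3182.

e_ss = 0.3182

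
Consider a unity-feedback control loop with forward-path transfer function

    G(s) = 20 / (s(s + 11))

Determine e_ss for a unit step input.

e_ss = 0

G(s) has one pole at the origin.
This is a Type 1 system; for a step input the steady-state error is zero.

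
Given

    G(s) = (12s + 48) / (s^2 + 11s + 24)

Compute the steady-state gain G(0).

Set s = 0: G(0) = (48) / (24) = 2.

G(0) = 2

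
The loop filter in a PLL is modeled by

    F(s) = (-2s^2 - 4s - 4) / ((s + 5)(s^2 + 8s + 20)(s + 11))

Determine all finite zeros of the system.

s = -1 + j, -1 - j

Set the numerator to zero: -2s^2 - 4s - 4 = 0, i.e. -2·(s^2 + 2s + 2) = 0.
Factoring: (s^2 + 2s + 2) = 0.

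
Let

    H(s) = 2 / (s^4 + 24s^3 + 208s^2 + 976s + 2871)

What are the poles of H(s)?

s = -2 + 5j, -2 - 5j, -9, -11

The poles are the roots of the denominator s^4 + 24s^3 + 208s^2 + 976s + 2871 = 0.
Trying s = -9: the polynomial evaluates to 0, so (s + 9) is a factor.
Dividing out leaves s^3 + 15s^2 + 73s + 319 = 0.
This factors further as (s^2 + 4s + 29)(s + 11) = 0.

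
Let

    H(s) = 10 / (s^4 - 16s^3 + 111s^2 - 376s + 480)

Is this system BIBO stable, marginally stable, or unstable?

unstable

The denominator s^4 - 16s^3 + 111s^2 - 376s + 480 factors as (s - 3)(s^2 - 8s + 32)(s - 5), giving poles at s = 3, 4 + 4j, 4 - 4j, 5.
Since the pole(s) at s = 3, 4 + 4j, 4 - 4j, 5 lie in the right half-plane, the system is unstable.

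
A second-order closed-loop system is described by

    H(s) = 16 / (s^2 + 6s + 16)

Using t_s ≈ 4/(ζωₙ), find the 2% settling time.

t_s ≈ 1.333 s

Comparing s^2 + 6s + 16 to s^2 + 2ζωₙs + ωₙ²: ωₙ = 4 rad/s and ζ = 6/(2·4) = 0.75.
ζωₙ = 6/2 = 3, so t_s ≈ 4/(ζωₙ) = 4/3 ≈ 1.333 s.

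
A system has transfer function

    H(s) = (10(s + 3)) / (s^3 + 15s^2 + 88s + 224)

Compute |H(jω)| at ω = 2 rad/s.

Substitute s = j2: numerator = 30 + j20, denominator = 164 + j168.
|H(j2)| = |30 + j20| / |164 + j168| = 36.056 / 234.78 ≈ 0.1536.

|H(j2)| ≈ 0.1536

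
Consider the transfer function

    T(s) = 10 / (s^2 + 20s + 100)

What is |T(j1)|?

Substitute s = j1: numerator = 10, denominator = 99 + j20.
|T(j1)| = |10| / |99 + j20| = 10 / 101 ≈ 0.09901.

|T(j1)| ≈ 0.09901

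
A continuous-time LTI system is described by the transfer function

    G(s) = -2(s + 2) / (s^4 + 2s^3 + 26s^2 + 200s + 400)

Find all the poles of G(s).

The poles are the roots of the denominator s^4 + 2s^3 + 26s^2 + 200s + 400 = 0.
No real roots exist; factor into two real quadratics: (s^2 - 4s + 40)(s^2 + 6s + 10) = 0.
Each quadratic gives a conjugate pair via the quadratic formula.

s = 2 + 6j, 2 - 6j, -3 + j, -3 - j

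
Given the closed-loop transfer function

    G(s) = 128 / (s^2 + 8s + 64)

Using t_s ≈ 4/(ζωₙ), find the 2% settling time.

t_s ≈ 1 s

Comparing s^2 + 8s + 64 to s^2 + 2ζωₙs + ωₙ²: ωₙ = 8 rad/s and ζ = 8/(2·8) = 0.5.
ζωₙ = 8/2 = 4, so t_s ≈ 4/(ζωₙ) = 4/4 = 1 s.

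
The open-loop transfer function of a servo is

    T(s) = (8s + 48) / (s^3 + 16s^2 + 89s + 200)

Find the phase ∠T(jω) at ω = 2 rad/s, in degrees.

∠T(j2) ≈ -32.91°

At s = j2: numerator = 48 + j16, denominator = 136 + j170.
∠T = ∠num − ∠den = 18.435° − (51.340°) = -32.91°.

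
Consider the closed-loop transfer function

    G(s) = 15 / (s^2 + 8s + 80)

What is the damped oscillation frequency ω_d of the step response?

Comparing s^2 + 8s + 80 to s^2 + 2ζωₙs + ωₙ²: ωₙ = √80 ≈ 8.944 rad/s and ζ = 8/(2·√80) ≈ 0.4472.
ζωₙ = 8/2 = 4, so ω_d = ωₙ√(1−ζ²) = √(ωₙ² − (ζωₙ)²) = √(80 − 4²) = √64 = 8 rad/s.

ω_d = 8 rad/s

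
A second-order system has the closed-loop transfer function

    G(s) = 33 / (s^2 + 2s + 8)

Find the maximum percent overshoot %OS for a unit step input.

Comparing s^2 + 2s + 8 to s^2 + 2ζωₙs + ωₙ²: ωₙ = √8 ≈ 2.828 rad/s and ζ = 2/(2·√8) ≈ 0.3536.
%OS = 100·exp(−πζ/√(1−ζ²)) = 100·exp(−π·0.3536/√(1−0.3536²)) ≈ 30.5%.

%OS ≈ 30.5%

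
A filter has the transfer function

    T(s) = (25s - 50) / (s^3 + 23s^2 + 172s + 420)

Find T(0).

T(0) = -5/42 ≈ -0.1190

Set s = 0: T(0) = (-50) / (420) = -5/42.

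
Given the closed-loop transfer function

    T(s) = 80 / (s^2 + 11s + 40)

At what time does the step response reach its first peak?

Comparing s^2 + 11s + 40 to s^2 + 2ζωₙs + ωₙ²: ωₙ = √40 ≈ 6.325 rad/s and ζ = 11/(2·√40) ≈ 0.8696.
ζωₙ = 11/2 = 5.5, so ω_d = ωₙ√(1−ζ²) = √(ωₙ² − (ζωₙ)²) = √(40 − 5.5²) = √9.75 ≈ 3.122 rad/s.
t_p = π/ω_d = π/3.122 ≈ 1.006 s.

t_p ≈ 1.006 s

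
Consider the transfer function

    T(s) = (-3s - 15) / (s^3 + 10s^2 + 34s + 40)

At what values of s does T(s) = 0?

s = -5

Set the numerator to zero: -3s - 15 = 0, i.e. -3·(s + 5) = 0.
So s = -5.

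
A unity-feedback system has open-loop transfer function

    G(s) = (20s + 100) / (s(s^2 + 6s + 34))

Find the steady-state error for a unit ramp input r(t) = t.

G(s) has one pole at the origin.
This is a Type 1 system. Kv = lim_{s→0} s·G(s) = 100/34 = 50/17.
e_ss = 1/Kv = 1/(50/17) = 17/50 ≈ 0.3400.

e_ss = 0.3400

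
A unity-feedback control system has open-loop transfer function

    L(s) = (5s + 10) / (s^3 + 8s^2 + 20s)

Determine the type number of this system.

Factor s from the denominator: s^3 + 8s^2 + 20s = s·(s^2 + 8s + 20).
There is 1 pole at the origin, so the system is Type 1.

Type 1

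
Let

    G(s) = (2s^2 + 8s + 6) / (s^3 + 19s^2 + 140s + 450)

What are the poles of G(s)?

s = -5 ± 5j, -9

The poles are the roots of the denominator s^3 + 19s^2 + 140s + 450 = 0.
Trying s = -9: the polynomial evaluates to 0, so (s + 9) is a factor.
Dividing out leaves s^2 + 10s + 50 = 0.
The quadratic formula then gives s = -5 ± 5j.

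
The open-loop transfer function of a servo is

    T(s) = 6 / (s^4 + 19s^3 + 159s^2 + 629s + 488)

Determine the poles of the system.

The poles are the roots of the denominator s^4 + 19s^3 + 159s^2 + 629s + 488 = 0.
Trying s = -1: the polynomial evaluates to 0, so (s + 1) is a factor.
Dividing out leaves s^3 + 18s^2 + 141s + 488 = 0.
This factors further as (s^2 + 10s + 61)(s + 8) = 0.

s = -5 ± 6j, -1, -8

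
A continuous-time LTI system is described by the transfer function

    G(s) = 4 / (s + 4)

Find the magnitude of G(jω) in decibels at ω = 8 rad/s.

|G(j8)|_dB ≈ -6.99 dB

Substitute s = j8: numerator = 4, denominator = 4 + j8.
|G(j8)| = |4| / |4 + j8| = 4 / 8.9443 ≈ 0.4472.
In decibels: 20·log₁₀(0.4472) ≈ -6.99 dB.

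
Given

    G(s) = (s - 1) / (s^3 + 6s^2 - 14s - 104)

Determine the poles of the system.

The poles are the roots of the denominator s^3 + 6s^2 - 14s - 104 = 0.
Trying s = 4: the polynomial evaluates to 0, so (s - 4) is a factor.
Dividing out leaves s^2 + 10s + 26 = 0.
The quadratic formula then gives s = -5 ± 1j.

s = 4, -5 + j, -5 - j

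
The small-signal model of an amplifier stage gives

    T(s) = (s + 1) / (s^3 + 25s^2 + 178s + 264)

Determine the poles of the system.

s = -2, -11, -12

The poles are the roots of the denominator s^3 + 25s^2 + 178s + 264 = 0.
Trying s = -2: the polynomial evaluates to 0, so (s + 2) is a factor.
Dividing out leaves s^2 + 23s + 132 = 0.
Factoring the quadratic: (s + 11)(s + 12) = 0.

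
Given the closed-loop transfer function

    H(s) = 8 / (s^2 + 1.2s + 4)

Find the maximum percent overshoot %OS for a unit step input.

Comparing s^2 + 1.2s + 4 to s^2 + 2ζωₙs + ωₙ²: ωₙ = 2 rad/s and ζ = 1.2/(2·2) = 0.3.
%OS = 100·exp(−πζ/√(1−ζ²)) = 100·exp(−π·0.3/√(1−0.3²)) ≈ 37.2%.

%OS ≈ 37.2%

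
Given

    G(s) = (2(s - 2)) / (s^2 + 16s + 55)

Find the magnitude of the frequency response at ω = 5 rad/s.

Substitute s = j5: numerator = -4 + j10, denominator = 30 + j80.
|G(j5)| = |-4 + j10| / |30 + j80| = 10.770 / 85.440 ≈ 0.1261.

|G(j5)| ≈ 0.1261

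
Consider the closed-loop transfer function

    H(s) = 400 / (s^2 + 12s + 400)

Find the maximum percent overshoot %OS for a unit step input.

Comparing s^2 + 12s + 400 to s^2 + 2ζωₙs + ωₙ²: ωₙ = 20 rad/s and ζ = 12/(2·20) = 0.3.
%OS = 100·exp(−πζ/√(1−ζ²)) = 100·exp(−π·0.3/√(1−0.3²)) ≈ 37.2%.

%OS ≈ 37.2%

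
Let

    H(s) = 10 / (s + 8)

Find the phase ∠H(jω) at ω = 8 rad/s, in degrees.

∠H(j8) ≈ -45°

At s = j8: numerator = 10, denominator = 8 + j8.
∠H = ∠num − ∠den = 0° − (45°) = -45°.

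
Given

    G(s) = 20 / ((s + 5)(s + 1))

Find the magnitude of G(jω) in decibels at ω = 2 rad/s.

Substitute s = j2: numerator = 20, denominator = 1 + j12.
|G(j2)| = |20| / |1 + j12| = 20 / 12.042 ≈ 1.661.
In decibels: 20·log₁₀(1.661) ≈ 4.41 dB.

|G(j2)|_dB ≈ 4.41 dB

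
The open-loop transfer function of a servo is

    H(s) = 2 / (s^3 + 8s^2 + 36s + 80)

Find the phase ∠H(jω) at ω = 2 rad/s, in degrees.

∠H(j2) ≈ -53.13°

At s = j2: numerator = 2, denominator = 48 + j64.
∠H = ∠num − ∠den = 0° − (53.130°) = -53.13°.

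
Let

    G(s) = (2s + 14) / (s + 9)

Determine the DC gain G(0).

G(0) = 14/9 ≈ 1.556

Set s = 0: G(0) = (14) / (9) = 14/9.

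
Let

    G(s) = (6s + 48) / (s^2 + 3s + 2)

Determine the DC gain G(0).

Set s = 0: G(0) = (48) / (2) = 24.

G(0) = 24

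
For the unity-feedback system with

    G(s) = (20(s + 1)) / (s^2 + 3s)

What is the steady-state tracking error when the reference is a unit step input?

e_ss = 0

G(s) has one pole at the origin.
This is a Type 1 system; for a step input the steady-state error is zero.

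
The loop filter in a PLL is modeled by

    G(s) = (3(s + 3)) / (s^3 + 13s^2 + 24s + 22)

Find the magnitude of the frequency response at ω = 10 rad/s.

Substitute s = j10: numerator = 9 + j30, denominator = -1278 - j760.
|G(j10)| = |9 + j30| / |-1278 - j760| = 31.321 / 1486.9 ≈ 0.02106.

|G(j10)| ≈ 0.02106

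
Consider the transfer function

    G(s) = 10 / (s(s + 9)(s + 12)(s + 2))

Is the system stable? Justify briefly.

The poles can be read from the denominator factors: s = 0, -9, -12, -2.
Since the simple pole(s) at s = 0 lie on the jω-axis with none in the right half-plane, the system is marginally stable.

marginally stable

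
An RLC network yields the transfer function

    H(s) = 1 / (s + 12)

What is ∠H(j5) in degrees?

At s = j5: numerator = 1, denominator = 12 + j5.
∠H = ∠num − ∠den = 0° − (22.620°) = -22.62°.

∠H(j5) ≈ -22.62°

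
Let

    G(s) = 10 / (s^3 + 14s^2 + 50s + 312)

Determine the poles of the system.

The poles are the roots of the denominator s^3 + 14s^2 + 50s + 312 = 0.
Trying s = -12: the polynomial evaluates to 0, so (s + 12) is a factor.
Dividing out leaves s^2 + 2s + 26 = 0.
The quadratic formula then gives s = -1 ± 5j.

s = -1 + 5j, -1 - 5j, -12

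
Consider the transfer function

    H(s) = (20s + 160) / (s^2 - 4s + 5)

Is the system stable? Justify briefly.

The denominator s^2 - 4s + 5 factors as (s^2 - 4s + 5), giving poles at s = 2 ± j.
Since the pole(s) at s = 2 ± j lie in the right half-plane, the system is unstable.

unstable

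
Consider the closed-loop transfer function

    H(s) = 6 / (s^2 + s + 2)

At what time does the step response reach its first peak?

t_p ≈ 2.375 s

Comparing s^2 + s + 2 to s^2 + 2ζωₙs + ωₙ²: ωₙ = √2 ≈ 1.414 rad/s and ζ = 1/(2·√2) ≈ 0.3536.
ζωₙ = 1/2 = 0.5, so ω_d = ωₙ√(1−ζ²) = √(ωₙ² − (ζωₙ)²) = √(2 − 0.5²) = √1.75 ≈ 1.323 rad/s.
t_p = π/ω_d = π/1.323 ≈ 2.375 s.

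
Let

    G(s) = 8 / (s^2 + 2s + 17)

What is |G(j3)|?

Substitute s = j3: numerator = 8, denominator = 8 + j6.
|G(j3)| = |8| / |8 + j6| = 8 / 10 = 0.8000.

|G(j3)| = 0.8000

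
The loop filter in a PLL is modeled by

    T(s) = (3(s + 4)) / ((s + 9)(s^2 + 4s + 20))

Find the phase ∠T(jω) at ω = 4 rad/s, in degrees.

At s = j4: numerator = 12 + j12, denominator = -28 + j160.
∠T = ∠num − ∠den = 45° − (99.926°) = -54.93°.

∠T(j4) ≈ -54.93°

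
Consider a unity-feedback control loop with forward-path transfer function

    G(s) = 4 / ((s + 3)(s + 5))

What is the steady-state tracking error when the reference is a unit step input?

e_ss = 0.7895

G(s) has no poles at the origin.
This is a Type 0 system. Kp = lim_{s→0} G(s) = 4/15.
e_ss = 1/(1 + Kp) = 1/(1 + 4/15) = 15/19 ≈ 0.7895.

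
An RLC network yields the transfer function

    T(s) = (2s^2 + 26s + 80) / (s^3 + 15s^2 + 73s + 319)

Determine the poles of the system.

s = -2 + 5j, -2 - 5j, -11

The poles are the roots of the denominator s^3 + 15s^2 + 73s + 319 = 0.
Trying s = -11: the polynomial evaluates to 0, so (s + 11) is a factor.
Dividing out leaves s^2 + 4s + 29 = 0.
The quadratic formula then gives s = -2 ± 5j.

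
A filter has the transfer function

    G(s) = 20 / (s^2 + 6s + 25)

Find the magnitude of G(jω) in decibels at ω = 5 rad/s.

Substitute s = j5: numerator = 20, denominator = j30.
|G(j5)| = |20| / |j30| = 20 / 30 ≈ 0.6667.
In decibels: 20·log₁₀(0.6667) ≈ -3.52 dB.

|G(j5)|_dB ≈ -3.52 dB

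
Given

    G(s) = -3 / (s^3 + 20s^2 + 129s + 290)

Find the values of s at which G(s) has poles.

s = -5 ± 2j, -10

The poles are the roots of the denominator s^3 + 20s^2 + 129s + 290 = 0.
Trying s = -10: the polynomial evaluates to 0, so (s + 10) is a factor.
Dividing out leaves s^2 + 10s + 29 = 0.
The quadratic formula then gives s = -5 ± 2j.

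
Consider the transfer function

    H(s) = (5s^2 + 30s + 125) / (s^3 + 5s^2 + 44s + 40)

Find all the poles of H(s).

s = -1, -2 + 6j, -2 - 6j

The poles are the roots of the denominator s^3 + 5s^2 + 44s + 40 = 0.
Trying s = -1: the polynomial evaluates to 0, so (s + 1) is a factor.
Dividing out leaves s^2 + 4s + 40 = 0.
The quadratic formula then gives s = -2 ± 6j.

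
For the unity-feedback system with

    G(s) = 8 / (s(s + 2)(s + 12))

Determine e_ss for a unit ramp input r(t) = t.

G(s) has one pole at the origin.
This is a Type 1 system. Kv = lim_{s→0} s·G(s) = 8/24 = 1/3.
e_ss = 1/Kv = 1/(1/3) = 3.

e_ss = 3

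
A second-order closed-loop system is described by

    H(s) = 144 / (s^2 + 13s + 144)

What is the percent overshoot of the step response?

%OS ≈ 13.2%

Comparing s^2 + 13s + 144 to s^2 + 2ζωₙs + ωₙ²: ωₙ = 12 rad/s and ζ = 13/(2·12) ≈ 0.5417.
%OS = 100·exp(−πζ/√(1−ζ²)) = 100·exp(−π·0.5417/√(1−0.5417²)) ≈ 13.2%.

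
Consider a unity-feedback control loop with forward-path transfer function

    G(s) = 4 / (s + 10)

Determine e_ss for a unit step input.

G(s) has no poles at the origin.
This is a Type 0 system. Kp = lim_{s→0} G(s) = 4/10 = 2/5.
e_ss = 1/(1 + Kp) = 1/(1 + 2/5) = 5/7 ≈ 0.7143.

e_ss = 0.7143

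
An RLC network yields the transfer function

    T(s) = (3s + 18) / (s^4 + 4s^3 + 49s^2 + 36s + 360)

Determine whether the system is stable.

marginally stable

The denominator s^4 + 4s^3 + 49s^2 + 36s + 360 factors as (s^2 + 9)(s^2 + 4s + 40), giving poles at s = 3j, -3j, -2 + 6j, -2 - 6j.
Since the simple pole(s) at s = ±3j lie on the jω-axis with none in the right half-plane, the system is marginally stable.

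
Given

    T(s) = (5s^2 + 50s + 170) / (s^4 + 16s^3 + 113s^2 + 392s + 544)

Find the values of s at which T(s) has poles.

The poles are the roots of the denominator s^4 + 16s^3 + 113s^2 + 392s + 544 = 0.
No real roots exist; factor into two real quadratics: (s^2 + 8s + 32)(s^2 + 8s + 17) = 0.
Each quadratic gives a conjugate pair via the quadratic formula.

s = -4 + 4j, -4 - 4j, -4 + j, -4 - j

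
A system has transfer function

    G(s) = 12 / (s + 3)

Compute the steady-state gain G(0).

Set s = 0: G(0) = (12) / (3) = 4.

G(0) = 4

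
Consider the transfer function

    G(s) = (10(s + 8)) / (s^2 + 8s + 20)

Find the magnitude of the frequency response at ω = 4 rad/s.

|G(j4)| ≈ 2.774

Substitute s = j4: numerator = 80 + j40, denominator = 4 + j32.
|G(j4)| = |80 + j40| / |4 + j32| = 89.443 / 32.249 ≈ 2.774.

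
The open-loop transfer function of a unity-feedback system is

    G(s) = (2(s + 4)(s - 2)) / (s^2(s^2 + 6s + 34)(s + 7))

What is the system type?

Type 2

The denominator has 2 factors of s at the origin (free integrators), so this is a Type 2 system.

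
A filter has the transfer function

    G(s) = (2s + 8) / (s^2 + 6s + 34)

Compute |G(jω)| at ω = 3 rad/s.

Substitute s = j3: numerator = 8 + j6, denominator = 25 + j18.
|G(j3)| = |8 + j6| / |25 + j18| = 10 / 30.806 ≈ 0.3246.

|G(j3)| ≈ 0.3246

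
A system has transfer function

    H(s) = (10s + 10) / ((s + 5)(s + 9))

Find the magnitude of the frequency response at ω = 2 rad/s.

|H(j2)| ≈ 0.4504

Substitute s = j2: numerator = 10 + j20, denominator = 41 + j28.
|H(j2)| = |10 + j20| / |41 + j28| = 22.361 / 49.649 ≈ 0.4504.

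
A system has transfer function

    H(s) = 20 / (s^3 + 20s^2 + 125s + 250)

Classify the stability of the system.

The denominator s^3 + 20s^2 + 125s + 250 factors as (s + 5)^2(s + 10), giving poles at s = -5, -10, -5.
Since all poles lie strictly in the left half-plane, the system is stable.

stable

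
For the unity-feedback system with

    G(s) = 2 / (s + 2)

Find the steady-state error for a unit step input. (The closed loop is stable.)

G(s) has no poles at the origin.
This is a Type 0 system. Kp = lim_{s→0} G(s) = 2/2 = 1.
e_ss = 1/(1 + Kp) = 1/(1 + 1) = 1/2 ≈ 0.5000.

e_ss = 0.5000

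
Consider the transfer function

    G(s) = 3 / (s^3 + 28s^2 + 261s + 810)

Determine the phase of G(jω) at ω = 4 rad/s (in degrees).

∠G(j4) ≈ -69.73°

At s = j4: numerator = 3, denominator = 362 + j980.
∠G = ∠num − ∠den = 0° − (69.726°) = -69.73°.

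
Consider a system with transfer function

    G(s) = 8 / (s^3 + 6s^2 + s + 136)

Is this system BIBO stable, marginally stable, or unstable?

unstable

The denominator s^3 + 6s^2 + s + 136 factors as (s^2 - 2s + 17)(s + 8), giving poles at s = 1 ± 4j, -8.
Since the pole(s) at s = 1 + 4j, 1 - 4j lie in the right half-plane, the system is unstable.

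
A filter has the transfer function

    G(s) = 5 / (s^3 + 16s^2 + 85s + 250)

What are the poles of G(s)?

s = -3 ± 4j, -10

The poles are the roots of the denominator s^3 + 16s^2 + 85s + 250 = 0.
Trying s = -10: the polynomial evaluates to 0, so (s + 10) is a factor.
Dividing out leaves s^2 + 6s + 25 = 0.
The quadratic formula then gives s = -3 ± 4j.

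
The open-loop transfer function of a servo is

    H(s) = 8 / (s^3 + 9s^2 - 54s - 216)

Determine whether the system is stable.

unstable

The denominator s^3 + 9s^2 - 54s - 216 factors as (s + 3)(s - 6)(s + 12), giving poles at s = -3, 6, -12.
Since the pole(s) at s = 6 lie in the right half-plane, the system is unstable.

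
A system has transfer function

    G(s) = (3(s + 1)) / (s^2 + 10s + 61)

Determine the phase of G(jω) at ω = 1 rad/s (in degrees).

∠G(j1) ≈ 35.54°

At s = j1: numerator = 3 + j3, denominator = 60 + j10.
∠G = ∠num − ∠den = 45° − (9.4623°) = 35.54°.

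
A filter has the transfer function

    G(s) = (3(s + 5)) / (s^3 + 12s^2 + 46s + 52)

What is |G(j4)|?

Substitute s = j4: numerator = 15 + j12, denominator = -140 + j120.
|G(j4)| = |15 + j12| / |-140 + j120| = 19.209 / 184.39 ≈ 0.1042.

|G(j4)| ≈ 0.1042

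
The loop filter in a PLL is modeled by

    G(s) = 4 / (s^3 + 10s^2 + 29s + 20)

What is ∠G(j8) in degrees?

∠G(j8) ≈ 155.7°

At s = j8: numerator = 4, denominator = -620 - j280.
∠G = ∠num − ∠den = 0° − (-155.70°) = 155.7°.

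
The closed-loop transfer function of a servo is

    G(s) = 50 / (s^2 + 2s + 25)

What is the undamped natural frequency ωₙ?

ωₙ = 5 rad/s

Compare the denominator to the standard form s^2 + 2ζωₙs + ωₙ².
ωₙ² = 25, so ωₙ = 5 rad/s.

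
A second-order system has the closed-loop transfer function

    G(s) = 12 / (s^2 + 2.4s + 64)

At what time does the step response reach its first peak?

t_p ≈ 0.3972 s

Comparing s^2 + 2.4s + 64 to s^2 + 2ζωₙs + ωₙ²: ωₙ = 8 rad/s and ζ = 2.4/(2·8) = 0.15.
ζωₙ = 2.4/2 = 1.2, so ω_d = ωₙ√(1−ζ²) = √(ωₙ² − (ζωₙ)²) = √(64 − 1.2²) = √62.56 ≈ 7.909 rad/s.
t_p = π/ω_d = π/7.909 ≈ 0.3972 s.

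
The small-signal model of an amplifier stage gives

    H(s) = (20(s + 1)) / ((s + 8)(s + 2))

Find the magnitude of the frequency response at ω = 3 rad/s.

|H(j3)| ≈ 2.053

Substitute s = j3: numerator = 20 + j60, denominator = 7 + j30.
|H(j3)| = |20 + j60| / |7 + j30| = 63.246 / 30.806 ≈ 2.053.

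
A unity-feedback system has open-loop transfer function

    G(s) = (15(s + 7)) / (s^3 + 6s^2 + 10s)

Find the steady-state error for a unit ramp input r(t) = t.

G(s) has one pole at the origin.
This is a Type 1 system. Kv = lim_{s→0} s·G(s) = 105/10 = 21/2.
e_ss = 1/Kv = 1/(21/2) = 2/21 ≈ 0.09524.

e_ss = 0.09524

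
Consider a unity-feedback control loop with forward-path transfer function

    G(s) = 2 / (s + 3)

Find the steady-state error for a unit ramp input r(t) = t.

e_ss = ∞

G(s) has no poles at the origin.
This is a Type 0 system; Kv = lim_{s→0} s·G(s) = 0, so the steady-state error for a ramp input is infinite.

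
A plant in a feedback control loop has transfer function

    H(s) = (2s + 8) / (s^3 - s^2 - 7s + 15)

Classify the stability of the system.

unstable

The denominator s^3 - s^2 - 7s + 15 factors as (s^2 - 4s + 5)(s + 3), giving poles at s = 2 + j, 2 - j, -3.
Since the pole(s) at s = 2 + j, 2 - j lie in the right half-plane, the system is unstable.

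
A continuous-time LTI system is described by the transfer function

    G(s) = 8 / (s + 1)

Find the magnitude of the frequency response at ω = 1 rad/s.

Substitute s = j1: numerator = 8, denominator = 1 + j1.
|G(j1)| = |8| / |1 + j1| = 8 / 1.4142 ≈ 5.657.

|G(j1)| ≈ 5.657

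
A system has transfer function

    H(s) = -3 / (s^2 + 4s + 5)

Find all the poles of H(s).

s = -2 + j, -2 - j

The poles are the roots of the denominator s^2 + 4s + 5 = 0.
Using the quadratic formula: s = (-4 ± √(-4))/2 = -2 ± 1j.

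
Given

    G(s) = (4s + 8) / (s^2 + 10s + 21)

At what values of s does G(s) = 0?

Set the numerator to zero: 4s + 8 = 0, i.e. 4·(s + 2) = 0.
So s = -2.

s = -2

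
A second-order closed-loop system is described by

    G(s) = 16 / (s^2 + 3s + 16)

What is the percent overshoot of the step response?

%OS ≈ 28.1%

Comparing s^2 + 3s + 16 to s^2 + 2ζωₙs + ωₙ²: ωₙ = 4 rad/s and ζ = 3/(2·4) = 0.375.
%OS = 100·exp(−πζ/√(1−ζ²)) = 100·exp(−π·0.375/√(1−0.375²)) ≈ 28.1%.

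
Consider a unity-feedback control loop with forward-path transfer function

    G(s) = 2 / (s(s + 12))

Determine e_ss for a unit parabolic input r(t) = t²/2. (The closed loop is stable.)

G(s) has one pole at the origin.
This is a Type 1 system; Ka = lim_{s→0} s^2·G(s) = 0, so the steady-state error for a parabola input is infinite.

e_ss = ∞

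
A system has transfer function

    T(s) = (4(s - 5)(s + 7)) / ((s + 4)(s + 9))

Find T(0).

At s = 0 each factor (s + a) contributes a and each (s^2 + bs + c) contributes c.
T(0) = 4·(-5) · (7) / ((4) · (9)) = -140/36 = -35/9.

T(0) = -35/9 ≈ -3.889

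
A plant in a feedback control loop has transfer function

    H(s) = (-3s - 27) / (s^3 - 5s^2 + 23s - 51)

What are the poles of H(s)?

The poles are the roots of the denominator s^3 - 5s^2 + 23s - 51 = 0.
Trying s = 3: the polynomial evaluates to 0, so (s - 3) is a factor.
Dividing out leaves s^2 - 2s + 17 = 0.
The quadratic formula then gives s = 1 ± 4j.

s = 3, 1 ± 4j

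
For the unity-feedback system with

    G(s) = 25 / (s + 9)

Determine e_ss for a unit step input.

G(s) has no poles at the origin.
This is a Type 0 system. Kp = lim_{s→0} G(s) = 25/9.
e_ss = 1/(1 + Kp) = 1/(1 + 25/9) = 9/34 ≈ 0.2647.

e_ss = 0.2647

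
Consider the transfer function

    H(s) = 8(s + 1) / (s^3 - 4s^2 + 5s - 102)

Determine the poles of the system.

s = -1 ± 4j, 6

The poles are the roots of the denominator s^3 - 4s^2 + 5s - 102 = 0.
Trying s = 6: the polynomial evaluates to 0, so (s - 6) is a factor.
Dividing out leaves s^2 + 2s + 17 = 0.
The quadratic formula then gives s = -1 ± 4j.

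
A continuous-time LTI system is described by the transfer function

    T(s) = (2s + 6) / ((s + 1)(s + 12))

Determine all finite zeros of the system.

s = -3

Set the numerator to zero: 2s + 6 = 0, i.e. 2·(s + 3) = 0.
So s = -3.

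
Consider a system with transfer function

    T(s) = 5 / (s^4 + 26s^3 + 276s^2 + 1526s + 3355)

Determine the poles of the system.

s = -5 + 6j, -5 - 6j, -5, -11

The poles are the roots of the denominator s^4 + 26s^3 + 276s^2 + 1526s + 3355 = 0.
Trying s = -5: the polynomial evaluates to 0, so (s + 5) is a factor.
Dividing out leaves s^3 + 21s^2 + 171s + 671 = 0.
This factors further as (s^2 + 10s + 61)(s + 11) = 0.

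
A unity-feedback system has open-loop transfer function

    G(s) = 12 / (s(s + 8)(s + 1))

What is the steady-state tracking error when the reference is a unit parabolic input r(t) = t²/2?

e_ss = ∞

G(s) has one pole at the origin.
This is a Type 1 system; Ka = lim_{s→0} s^2·G(s) = 0, so the steady-state error for a parabola input is infinite.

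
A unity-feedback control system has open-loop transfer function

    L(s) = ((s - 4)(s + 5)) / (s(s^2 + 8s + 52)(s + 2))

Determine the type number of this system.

The denominator has 1 factor of s at the origin (free integrator), so this is a Type 1 system.

Type 1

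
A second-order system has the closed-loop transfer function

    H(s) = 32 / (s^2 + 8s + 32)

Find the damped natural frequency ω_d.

ω_d = 4 rad/s

Comparing s^2 + 8s + 32 to s^2 + 2ζωₙs + ωₙ²: ωₙ = √32 ≈ 5.657 rad/s and ζ = 8/(2·√32) ≈ 0.7071.
ζωₙ = 8/2 = 4, so ω_d = ωₙ√(1−ζ²) = √(ωₙ² − (ζωₙ)²) = √(32 − 4²) = √16 = 4 rad/s.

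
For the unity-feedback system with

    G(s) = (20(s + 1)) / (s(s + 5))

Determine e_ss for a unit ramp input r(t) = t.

G(s) has one pole at the origin.
This is a Type 1 system. Kv = lim_{s→0} s·G(s) = 20/5 = 4.
e_ss = 1/Kv = 1/(4) = 1/4 ≈ 0.2500.

e_ss = 0.2500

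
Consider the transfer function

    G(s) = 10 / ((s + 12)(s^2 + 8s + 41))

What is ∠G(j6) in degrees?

∠G(j6) ≈ -110.6°

At s = j6: numerator = 10, denominator = -228 + j606.
∠G = ∠num − ∠den = 0° − (110.62°) = -110.6°.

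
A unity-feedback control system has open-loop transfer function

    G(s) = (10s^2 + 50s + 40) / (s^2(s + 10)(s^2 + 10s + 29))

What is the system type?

Type 2

The denominator has 2 factors of s at the origin (free integrators), so this is a Type 2 system.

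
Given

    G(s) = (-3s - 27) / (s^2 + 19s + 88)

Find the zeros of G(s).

Set the numerator to zero: -3s - 27 = 0, i.e. -3·(s + 9) = 0.
So s = -9.

s = -9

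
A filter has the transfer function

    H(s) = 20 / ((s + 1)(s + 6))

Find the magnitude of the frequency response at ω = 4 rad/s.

Substitute s = j4: numerator = 20, denominator = -10 + j28.
|H(j4)| = |20| / |-10 + j28| = 20 / 29.732 ≈ 0.6727.

|H(j4)| ≈ 0.6727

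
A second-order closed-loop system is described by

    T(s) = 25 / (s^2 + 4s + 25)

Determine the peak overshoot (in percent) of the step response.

Comparing s^2 + 4s + 25 to s^2 + 2ζωₙs + ωₙ²: ωₙ = 5 rad/s and ζ = 4/(2·5) = 0.4.
%OS = 100·exp(−πζ/√(1−ζ²)) = 100·exp(−π·0.4/√(1−0.4²)) ≈ 25.4%.

%OS ≈ 25.4%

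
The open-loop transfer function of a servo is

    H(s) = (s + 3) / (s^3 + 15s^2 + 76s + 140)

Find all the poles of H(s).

The poles are the roots of the denominator s^3 + 15s^2 + 76s + 140 = 0.
Trying s = -7: the polynomial evaluates to 0, so (s + 7) is a factor.
Dividing out leaves s^2 + 8s + 20 = 0.
The quadratic formula then gives s = -4 ± 2j.

s = -4 ± 2j, -7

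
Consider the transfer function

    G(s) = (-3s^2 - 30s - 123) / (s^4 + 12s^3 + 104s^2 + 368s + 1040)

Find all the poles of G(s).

The poles are the roots of the denominator s^4 + 12s^3 + 104s^2 + 368s + 1040 = 0.
No real roots exist; factor into two real quadratics: (s^2 + 8s + 52)(s^2 + 4s + 20) = 0.
Each quadratic gives a conjugate pair via the quadratic formula.

s = -4 + 6j, -4 - 6j, -2 + 4j, -2 - 4j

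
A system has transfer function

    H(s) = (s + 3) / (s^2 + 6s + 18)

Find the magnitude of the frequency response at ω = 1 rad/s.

Substitute s = j1: numerator = 3 + j1, denominator = 17 + j6.
|H(j1)| = |3 + j1| / |17 + j6| = 3.1623 / 18.028 ≈ 0.1754.

|H(j1)| ≈ 0.1754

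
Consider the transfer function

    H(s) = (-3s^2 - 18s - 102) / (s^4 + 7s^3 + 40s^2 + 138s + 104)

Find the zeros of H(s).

s = -3 ± 5j

Set the numerator to zero: -3s^2 - 18s - 102 = 0, i.e. -3·(s^2 + 6s + 34) = 0.
Factoring: (s^2 + 6s + 34) = 0.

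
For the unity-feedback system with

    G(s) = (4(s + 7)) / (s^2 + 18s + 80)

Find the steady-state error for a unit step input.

G(s) has no poles at the origin.
This is a Type 0 system. Kp = lim_{s→0} G(s) = 28/80 = 7/20.
e_ss = 1/(1 + Kp) = 1/(1 + 7/20) = 20/27 ≈ 0.7407.

e_ss = 0.7407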